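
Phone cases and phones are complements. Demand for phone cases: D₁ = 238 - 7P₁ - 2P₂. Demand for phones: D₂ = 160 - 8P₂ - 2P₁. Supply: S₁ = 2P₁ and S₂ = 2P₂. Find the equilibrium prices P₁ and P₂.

Market 1: 238 - 7P₁ - 2P₂ = 2P₁ → 9P₁ + 2P₂ = 238.
Market 2: 10P₂ + 2P₁ = 160.
Eliminating P₂: 10×(1) − 2×(2) gives 86P₁ = 2060, so P₁ = 1030/43.
Back-substitute into (2): P₂ = (160 − 2×1030/43) / 10 = 482/43.

P₁ = 1030/43, P₂ = 482/43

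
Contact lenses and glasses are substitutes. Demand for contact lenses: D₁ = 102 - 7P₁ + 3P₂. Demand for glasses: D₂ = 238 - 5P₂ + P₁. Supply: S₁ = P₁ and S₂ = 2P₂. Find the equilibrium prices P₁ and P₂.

P₁ = 1428/53, P₂ = 2006/53

Market 1: 102 - 7P₁ + 3P₂ = P₁ → 8P₁ - 3P₂ = 102.
Market 2: 7P₂ - P₁ = 238.
Eliminating P₂: 7×(1) + 3×(2) gives 53P₁ = 1428, so P₁ = 1428/53.
Back-substitute into (2): P₂ = (238 + 1×1428/53) / 7 = 2006/53.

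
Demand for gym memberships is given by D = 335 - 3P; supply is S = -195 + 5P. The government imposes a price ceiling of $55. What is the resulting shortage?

Equilibrium price would be P* = 66.25, so the ceiling at 55 binds.
At P = 55: D = 335 − 3(55) = 170, S = -195 + 5(55) = 80.
Shortage = 170 − 80 = 90.

Shortage = 90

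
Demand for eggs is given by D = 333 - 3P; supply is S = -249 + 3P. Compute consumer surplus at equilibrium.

Consumer surplus = 294

Equilibrium: 333 - 3P = -249 + 3P gives P* = 97, Q* = 42.
Demand choke price (D = 0): P = 111.
CS = ½(111 − 97)(42) = 294.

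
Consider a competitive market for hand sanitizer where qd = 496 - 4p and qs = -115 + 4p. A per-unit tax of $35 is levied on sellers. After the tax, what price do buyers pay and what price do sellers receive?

Pre-tax equilibrium: p* = 76.375, q* = 190.5.
Tax on sellers shifts supply to qs = -115 + 4(p − 35) = -255 + 4p.
496 - 4p = -255 + 4p gives buyer price pb = 93.875; sellers receive ps = 93.875 − 35 = 58.875.
New quantity: q = 496 − 4(93.875) = 120.5.

Buyers pay $93.875, sellers receive $58.875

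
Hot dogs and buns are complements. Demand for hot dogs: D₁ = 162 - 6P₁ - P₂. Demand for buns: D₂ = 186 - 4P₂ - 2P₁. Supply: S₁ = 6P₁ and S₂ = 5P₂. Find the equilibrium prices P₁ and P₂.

P₁ = 12, P₂ = 18

Market 1: 162 - 6P₁ - P₂ = 6P₁ → 12P₁ + P₂ = 162.
Market 2: 9P₂ + 2P₁ = 186.
Eliminating P₂: 9×(1) − 1×(2) gives 106P₁ = 1272, so P₁ = 12.
Back-substitute into (2): P₂ = (186 − 2×12) / 9 = 18.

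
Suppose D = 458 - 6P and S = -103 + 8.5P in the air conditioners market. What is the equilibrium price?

Set D = S: 458 - 6P = -103 + 8.5P.
561 = 14.5P, so P* = 1122/29.
Q* = 458 − 6(1122/29) = 6550/29.

P* = 1122/29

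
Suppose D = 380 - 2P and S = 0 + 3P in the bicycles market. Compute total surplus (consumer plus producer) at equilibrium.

Total surplus = 21660

Equilibrium: 380 - 2P = 0 + 3P gives P* = 76, Q* = 228.
Demand choke price: P = 190; supply starts at P = 0.
CS = ½(190 − 76)(228) = 12996; PS = ½(76 − 0)(228) = 8664.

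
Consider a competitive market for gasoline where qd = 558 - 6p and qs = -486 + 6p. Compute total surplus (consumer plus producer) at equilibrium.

Total surplus = 216

Equilibrium: 558 - 6p = -486 + 6p gives p* = 87, q* = 36.
Demand choke price: p = 93; supply starts at p = 81.
CS = ½(93 − 87)(36) = 108; PS = ½(87 − 81)(36) = 108.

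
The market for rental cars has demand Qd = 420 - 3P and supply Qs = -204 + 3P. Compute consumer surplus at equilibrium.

Consumer surplus = 1944

Equilibrium: 420 - 3P = -204 + 3P gives P* = 104, Q* = 108.
Demand choke price (Qd = 0): P = 140.
CS = ½(140 − 104)(108) = 1944.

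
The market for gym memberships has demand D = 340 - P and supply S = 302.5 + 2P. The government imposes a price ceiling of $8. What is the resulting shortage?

Equilibrium price would be P* = 12.5, so the ceiling at 8 binds.
At P = 8: D = 340 − 1(8) = 332, S = 302.5 + 2(8) = 318.5.
Shortage = 332 − 318.5 = 13.5.

Shortage = 13.5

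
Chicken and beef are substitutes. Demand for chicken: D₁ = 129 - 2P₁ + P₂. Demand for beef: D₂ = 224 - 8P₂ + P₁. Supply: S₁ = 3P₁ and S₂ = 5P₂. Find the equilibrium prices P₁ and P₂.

Market 1: 129 - 2P₁ + P₂ = 3P₁ → 5P₁ - P₂ = 129.
Market 2: 13P₂ - P₁ = 224.
Eliminating P₂: 13×(1) + 1×(2) gives 64P₁ = 1901, so P₁ = 29.703125.
Back-substitute into (2): P₂ = (224 + 1×29.703125) / 13 = 19.515625.

P₁ = 29.703125, P₂ = 19.515625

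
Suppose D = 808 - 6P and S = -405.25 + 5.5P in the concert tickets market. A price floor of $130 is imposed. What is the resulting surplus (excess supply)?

Equilibrium price would be P* = 105.5, so the floor at 130 binds.
At P = 130: D = 28, S = 309.75.
Surplus = 309.75 − 28 = 281.75.

Surplus = 281.75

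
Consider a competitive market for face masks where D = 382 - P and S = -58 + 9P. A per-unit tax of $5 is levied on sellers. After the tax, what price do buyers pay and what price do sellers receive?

Buyers pay $48.5, sellers receive $43.5

Pre-tax equilibrium: P* = 44, Q* = 338.
Tax on sellers shifts supply to S = -58 + 9(P − 5) = -103 + 9P.
382 - P = -103 + 9P gives buyer price Pb = 48.5; sellers receive Ps = 48.5 − 5 = 43.5.
New quantity: Q = 382 − 1(48.5) = 333.5.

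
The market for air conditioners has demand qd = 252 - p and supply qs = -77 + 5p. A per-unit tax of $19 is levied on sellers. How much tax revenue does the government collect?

Tax revenue = 10336/3

Pre-tax equilibrium: p* = 329/6, q* = 1183/6.
Tax on sellers shifts supply to qs = -77 + 5(p − 19) = -172 + 5p.
252 - p = -172 + 5p gives buyer price pb = 212/3; sellers receive ps = 212/3 − 19 = 155/3.
New quantity: q = 252 − 1(212/3) = 544/3.
Revenue = 19 × 544/3 = 10336/3.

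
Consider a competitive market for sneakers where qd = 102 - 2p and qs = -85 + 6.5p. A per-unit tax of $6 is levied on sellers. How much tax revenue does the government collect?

Tax revenue = 4980/17

Pre-tax equilibrium: p* = 22, q* = 58.
Tax on sellers shifts supply to qs = -85 + 6.5(p − 6) = -124 + 6.5p.
102 - 2p = -124 + 6.5p gives buyer price pb = 452/17; sellers receive ps = 452/17 − 6 = 350/17.
New quantity: q = 102 − 2(452/17) = 830/17.
Revenue = 6 × 830/17 = 4980/17.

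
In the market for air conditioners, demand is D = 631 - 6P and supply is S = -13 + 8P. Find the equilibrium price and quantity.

Set D = S: 631 - 6P = -13 + 8P.
644 = 14P, so P* = 46.
Q* = 631 − 6(46) = 355.

P* = 46, Q* = 355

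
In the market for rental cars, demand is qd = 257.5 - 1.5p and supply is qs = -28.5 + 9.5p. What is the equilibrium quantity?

Set qd = qs: 257.5 - 1.5p = -28.5 + 9.5p.
286 = 11p, so p* = 26.
q* = 257.5 − 1.5(26) = 218.5.

q* = 218.5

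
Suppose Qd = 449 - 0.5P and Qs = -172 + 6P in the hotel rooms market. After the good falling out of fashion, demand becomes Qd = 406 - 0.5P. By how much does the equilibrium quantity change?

Original equilibrium: P* = 1242/13, Q* = 5216/13.
New equilibrium: 406 - 0.5P = -172 + 6P, so 578 = 6.5P and P' = 1156/13; Q' = 406 − 0.5(1156/13) = 4700/13.
Change in quantity: 4700/13 − 5216/13 = -516/13.

ΔQ = -516/13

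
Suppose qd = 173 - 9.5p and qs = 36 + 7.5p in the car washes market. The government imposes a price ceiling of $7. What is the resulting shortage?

Equilibrium price would be p* = 137/17, so the ceiling at 7 binds.
At p = 7: qd = 173 − 9.5(7) = 106.5, qs = 36 + 7.5(7) = 88.5.
Shortage = 106.5 − 88.5 = 18.

Shortage = 18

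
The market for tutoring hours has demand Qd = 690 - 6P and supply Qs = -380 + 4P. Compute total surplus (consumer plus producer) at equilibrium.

Total surplus = 480

Equilibrium: 690 - 6P = -380 + 4P gives P* = 107, Q* = 48.
Demand choke price: P = 115; supply starts at P = 95.
CS = ½(115 − 107)(48) = 192; PS = ½(107 − 95)(48) = 288.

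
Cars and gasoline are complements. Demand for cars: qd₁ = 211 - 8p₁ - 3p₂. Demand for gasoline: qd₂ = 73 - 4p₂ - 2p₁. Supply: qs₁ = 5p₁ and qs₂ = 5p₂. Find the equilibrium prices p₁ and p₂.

Market 1: 211 - 8p₁ - 3p₂ = 5p₁ → 13p₁ + 3p₂ = 211.
Market 2: 9p₂ + 2p₁ = 73.
Eliminating p₂: 9×(1) − 3×(2) gives 111p₁ = 1680, so p₁ = 560/37.
Back-substitute into (2): p₂ = (73 − 2×560/37) / 9 = 527/111.

p₁ = 560/37, p₂ = 527/111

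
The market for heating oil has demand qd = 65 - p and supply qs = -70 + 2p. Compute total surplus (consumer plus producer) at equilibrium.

Equilibrium: 65 - p = -70 + 2p gives p* = 45, q* = 20.
Demand choke price: p = 65; supply starts at p = 35.
CS = ½(65 − 45)(20) = 200; PS = ½(45 − 35)(20) = 100.

Total surplus = 300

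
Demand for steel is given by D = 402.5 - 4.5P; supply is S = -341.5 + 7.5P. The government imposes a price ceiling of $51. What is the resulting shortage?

Equilibrium price would be P* = 62, so the ceiling at 51 binds.
At P = 51: D = 402.5 − 4.5(51) = 173, S = -341.5 + 7.5(51) = 41.
Shortage = 173 − 41 = 132.

Shortage = 132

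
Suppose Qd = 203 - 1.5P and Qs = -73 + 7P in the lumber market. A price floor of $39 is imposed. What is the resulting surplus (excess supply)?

Equilibrium price would be P* = 552/17, so the floor at 39 binds.
At P = 39: Qd = 144.5, Qs = 200.
Surplus = 200 − 144.5 = 55.5.

Surplus = 55.5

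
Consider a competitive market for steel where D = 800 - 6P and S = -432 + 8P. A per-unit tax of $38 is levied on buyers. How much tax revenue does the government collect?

Pre-tax equilibrium: P* = 88, Q* = 272.
Tax on buyers shifts demand to D = 800 − 6(P + 38) = 572 - 6P.
572 - 6P = -432 + 8P gives seller price Ps = 502/7; buyers pay Pb = 502/7 + 38 = 768/7.
New quantity: Q = 800 − 6(768/7) = 992/7.
Revenue = 38 × 992/7 = 37696/7.

Tax revenue = 37696/7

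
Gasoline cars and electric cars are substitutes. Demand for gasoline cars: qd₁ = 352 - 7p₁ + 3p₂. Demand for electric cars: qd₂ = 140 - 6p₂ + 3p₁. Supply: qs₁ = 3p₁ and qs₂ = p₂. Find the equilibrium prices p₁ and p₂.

p₁ = 2884/61, p₂ = 2456/61

Market 1: 352 - 7p₁ + 3p₂ = 3p₁ → 10p₁ - 3p₂ = 352.
Market 2: 7p₂ - 3p₁ = 140.
Eliminating p₂: 7×(1) + 3×(2) gives 61p₁ = 2884, so p₁ = 2884/61.
Back-substitute into (2): p₂ = (140 + 3×2884/61) / 7 = 2456/61.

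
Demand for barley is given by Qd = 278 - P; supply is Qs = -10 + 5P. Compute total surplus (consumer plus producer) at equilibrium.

Equilibrium: 278 - P = -10 + 5P gives P* = 48, Q* = 230.
Demand choke price: P = 278; supply starts at P = 2.
CS = ½(278 − 48)(230) = 26450; PS = ½(48 − 2)(230) = 5290.

Total surplus = 31740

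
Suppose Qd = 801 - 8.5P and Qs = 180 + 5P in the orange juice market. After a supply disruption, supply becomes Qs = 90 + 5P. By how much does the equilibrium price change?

ΔP = 20/3

Original equilibrium: P* = 46, Q* = 410.
New equilibrium: 801 - 8.5P = 90 + 5P, so 711 = 13.5P and P' = 158/3; Q' = 801 − 8.5(158/3) = 1060/3.
Change in price: 158/3 − 46 = 20/3.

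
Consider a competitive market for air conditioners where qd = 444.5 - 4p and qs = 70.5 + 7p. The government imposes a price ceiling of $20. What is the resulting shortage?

Shortage = 154

Equilibrium price would be p* = 34, so the ceiling at 20 binds.
At p = 20: qd = 444.5 − 4(20) = 364.5, qs = 70.5 + 7(20) = 210.5.
Shortage = 364.5 − 210.5 = 154.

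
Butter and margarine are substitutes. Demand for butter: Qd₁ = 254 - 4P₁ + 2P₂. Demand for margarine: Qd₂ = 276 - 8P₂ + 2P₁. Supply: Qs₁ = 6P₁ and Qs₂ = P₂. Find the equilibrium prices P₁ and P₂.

Market 1: 254 - 4P₁ + 2P₂ = 6P₁ → 10P₁ - 2P₂ = 254.
Market 2: 9P₂ - 2P₁ = 276.
Eliminating P₂: 9×(1) + 2×(2) gives 86P₁ = 2838, so P₁ = 33.
Back-substitute into (2): P₂ = (276 + 2×33) / 9 = 38.

P₁ = 33, P₂ = 38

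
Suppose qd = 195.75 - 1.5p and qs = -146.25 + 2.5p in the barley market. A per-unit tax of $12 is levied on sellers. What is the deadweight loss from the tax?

Pre-tax equilibrium: p* = 85.5, q* = 67.5.
Tax on sellers shifts supply to qs = -146.25 + 2.5(p − 12) = -176.25 + 2.5p.
195.75 - 1.5p = -176.25 + 2.5p gives buyer price pb = 93; sellers receive ps = 93 − 12 = 81.
New quantity: q = 195.75 − 1.5(93) = 56.25.
DWL = ½ × 12 × (67.5 − 56.25) = 67.5.

Deadweight loss = 67.5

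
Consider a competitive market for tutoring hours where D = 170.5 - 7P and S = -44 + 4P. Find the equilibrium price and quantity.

P* = 19.5, Q* = 34

Set D = S: 170.5 - 7P = -44 + 4P.
214.5 = 11P, so P* = 19.5.
Q* = 170.5 − 7(19.5) = 34.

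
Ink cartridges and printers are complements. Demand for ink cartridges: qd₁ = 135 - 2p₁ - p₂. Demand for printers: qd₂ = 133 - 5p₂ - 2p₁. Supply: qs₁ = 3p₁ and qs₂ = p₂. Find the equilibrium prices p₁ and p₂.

p₁ = 677/28, p₂ = 395/28

Market 1: 135 - 2p₁ - p₂ = 3p₁ → 5p₁ + p₂ = 135.
Market 2: 6p₂ + 2p₁ = 133.
Eliminating p₂: 6×(1) − 1×(2) gives 28p₁ = 677, so p₁ = 677/28.
Back-substitute into (2): p₂ = (133 − 2×677/28) / 6 = 395/28.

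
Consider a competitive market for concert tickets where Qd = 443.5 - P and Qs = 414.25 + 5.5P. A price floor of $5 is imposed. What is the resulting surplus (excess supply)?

Equilibrium price would be P* = 4.5, so the floor at 5 binds.
At P = 5: Qd = 438.5, Qs = 441.75.
Surplus = 441.75 − 438.5 = 3.25.

Surplus = 3.25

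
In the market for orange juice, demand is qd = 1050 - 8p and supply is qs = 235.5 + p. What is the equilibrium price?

p* = 90.5

Set qd = qs: 1050 - 8p = 235.5 + p.
814.5 = 9p, so p* = 90.5.
q* = 1050 − 8(90.5) = 326.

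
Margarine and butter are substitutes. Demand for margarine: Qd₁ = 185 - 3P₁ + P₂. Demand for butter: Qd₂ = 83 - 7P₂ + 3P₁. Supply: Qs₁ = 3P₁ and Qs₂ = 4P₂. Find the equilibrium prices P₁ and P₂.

Market 1: 185 - 3P₁ + P₂ = 3P₁ → 6P₁ - P₂ = 185.
Market 2: 11P₂ - 3P₁ = 83.
Eliminating P₂: 11×(1) + 1×(2) gives 63P₁ = 2118, so P₁ = 706/21.
Back-substitute into (2): P₂ = (83 + 3×706/21) / 11 = 117/7.

P₁ = 706/21, P₂ = 117/7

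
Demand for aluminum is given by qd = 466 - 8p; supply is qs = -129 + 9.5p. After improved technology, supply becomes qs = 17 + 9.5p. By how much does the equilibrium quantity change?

Δq = 2336/35

Original equilibrium: p* = 34, q* = 194.
New equilibrium: 466 - 8p = 17 + 9.5p, so 449 = 17.5p and p' = 898/35; q' = 466 − 8(898/35) = 9126/35.
Change in quantity: 9126/35 − 194 = 2336/35.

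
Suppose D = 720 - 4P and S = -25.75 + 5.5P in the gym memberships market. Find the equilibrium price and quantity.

Set D = S: 720 - 4P = -25.75 + 5.5P.
745.75 = 9.5P, so P* = 78.5.
Q* = 720 − 4(78.5) = 406.

P* = 78.5, Q* = 406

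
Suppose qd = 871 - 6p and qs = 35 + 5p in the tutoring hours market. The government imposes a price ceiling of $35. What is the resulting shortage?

Equilibrium price would be p* = 76, so the ceiling at 35 binds.
At p = 35: qd = 871 − 6(35) = 661, qs = 35 + 5(35) = 210.
Shortage = 661 − 210 = 451.

Shortage = 451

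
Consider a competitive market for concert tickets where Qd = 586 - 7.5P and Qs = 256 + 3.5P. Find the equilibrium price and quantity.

P* = 30, Q* = 361

Set Qd = Qs: 586 - 7.5P = 256 + 3.5P.
330 = 11P, so P* = 30.
Q* = 586 − 7.5(30) = 361.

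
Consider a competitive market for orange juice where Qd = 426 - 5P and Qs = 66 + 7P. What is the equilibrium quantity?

Q* = 276

Set Qd = Qs: 426 - 5P = 66 + 7P.
360 = 12P, so P* = 30.
Q* = 426 − 5(30) = 276.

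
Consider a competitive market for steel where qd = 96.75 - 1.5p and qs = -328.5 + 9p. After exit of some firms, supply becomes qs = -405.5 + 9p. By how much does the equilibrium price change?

Δp = 22/3

Original equilibrium: p* = 40.5, q* = 36.
New equilibrium: 96.75 - 1.5p = -405.5 + 9p, so 502.25 = 10.5p and p' = 287/6; q' = 96.75 − 1.5(287/6) = 25.
Change in price: 287/6 − 40.5 = 22/3.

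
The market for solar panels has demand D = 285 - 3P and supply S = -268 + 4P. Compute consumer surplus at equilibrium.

Consumer surplus = 384

Equilibrium: 285 - 3P = -268 + 4P gives P* = 79, Q* = 48.
Demand choke price (D = 0): P = 95.
CS = ½(95 − 79)(48) = 384.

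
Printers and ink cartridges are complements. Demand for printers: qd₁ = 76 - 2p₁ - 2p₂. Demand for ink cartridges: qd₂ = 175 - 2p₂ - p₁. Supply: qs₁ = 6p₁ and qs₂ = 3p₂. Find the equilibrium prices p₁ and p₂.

Market 1: 76 - 2p₁ - 2p₂ = 6p₁ → 8p₁ + 2p₂ = 76.
Market 2: 5p₂ + p₁ = 175.
Eliminating p₂: 5×(1) − 2×(2) gives 38p₁ = 30, so p₁ = 15/19.
Back-substitute into (2): p₂ = (175 − 1×15/19) / 5 = 662/19.

p₁ = 15/19, p₂ = 662/19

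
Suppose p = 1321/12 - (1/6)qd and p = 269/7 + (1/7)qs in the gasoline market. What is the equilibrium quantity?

q* = 231.5

Set the two price expressions equal: 1321/12 - (1/6)q = 269/7 + (1/7)q.
6019/84 = (13/42)q, so q* = 231.5.
p* = 1321/12 − (1/6)(231.5) = 71.5.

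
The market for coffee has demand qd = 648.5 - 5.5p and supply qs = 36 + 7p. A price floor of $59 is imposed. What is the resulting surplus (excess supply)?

Equilibrium price would be p* = 49, so the floor at 59 binds.
At p = 59: qd = 324, qs = 449.
Surplus = 449 − 324 = 125.

Surplus = 125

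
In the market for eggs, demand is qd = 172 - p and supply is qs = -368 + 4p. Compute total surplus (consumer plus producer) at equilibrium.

Equilibrium: 172 - p = -368 + 4p gives p* = 108, q* = 64.
Demand choke price: p = 172; supply starts at p = 92.
CS = ½(172 − 108)(64) = 2048; PS = ½(108 − 92)(64) = 512.

Total surplus = 2560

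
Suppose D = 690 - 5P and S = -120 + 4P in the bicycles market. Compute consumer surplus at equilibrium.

Equilibrium: 690 - 5P = -120 + 4P gives P* = 90, Q* = 240.
Demand choke price (D = 0): P = 138.
CS = ½(138 − 90)(240) = 5760.

Consumer surplus = 5760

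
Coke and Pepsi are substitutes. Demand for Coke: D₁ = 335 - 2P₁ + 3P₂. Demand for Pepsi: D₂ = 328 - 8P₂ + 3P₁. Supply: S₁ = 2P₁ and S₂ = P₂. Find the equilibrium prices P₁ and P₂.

Market 1: 335 - 2P₁ + 3P₂ = 2P₁ → 4P₁ - 3P₂ = 335.
Market 2: 9P₂ - 3P₁ = 328.
Eliminating P₂: 9×(1) + 3×(2) gives 27P₁ = 3999, so P₁ = 1333/9.
Back-substitute into (2): P₂ = (328 + 3×1333/9) / 9 = 2317/27.

P₁ = 1333/9, P₂ = 2317/27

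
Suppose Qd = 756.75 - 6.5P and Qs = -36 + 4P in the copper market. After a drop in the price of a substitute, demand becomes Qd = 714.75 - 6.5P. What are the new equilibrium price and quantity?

Original equilibrium: P* = 75.5, Q* = 266.
New equilibrium: 714.75 - 6.5P = -36 + 4P, so 750.75 = 10.5P and P' = 71.5; Q' = 714.75 − 6.5(71.5) = 250.

P' = 71.5, Q' = 250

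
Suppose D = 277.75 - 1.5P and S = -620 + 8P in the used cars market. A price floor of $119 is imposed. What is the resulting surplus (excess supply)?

Surplus = 232.75

Equilibrium price would be P* = 94.5, so the floor at 119 binds.
At P = 119: D = 99.25, S = 332.
Surplus = 332 − 99.25 = 232.75.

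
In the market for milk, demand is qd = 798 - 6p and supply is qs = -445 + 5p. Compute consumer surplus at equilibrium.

Consumer surplus = 1200

Equilibrium: 798 - 6p = -445 + 5p gives p* = 113, q* = 120.
Demand choke price (qd = 0): p = 133.
CS = ½(133 − 113)(120) = 1200.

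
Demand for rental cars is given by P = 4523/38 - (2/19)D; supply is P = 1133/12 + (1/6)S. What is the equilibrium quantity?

Set the two price expressions equal: 4523/38 - (2/19)Q = 1133/12 + (1/6)Q.
5611/228 = (31/114)Q, so Q* = 90.5.
P* = 4523/38 − (2/19)(90.5) = 109.5.

Q* = 90.5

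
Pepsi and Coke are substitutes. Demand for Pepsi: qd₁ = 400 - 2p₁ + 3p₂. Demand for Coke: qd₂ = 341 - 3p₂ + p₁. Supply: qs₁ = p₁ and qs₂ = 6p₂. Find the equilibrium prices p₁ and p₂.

p₁ = 192.625, p₂ = 1423/24

Market 1: 400 - 2p₁ + 3p₂ = p₁ → 3p₁ - 3p₂ = 400.
Market 2: 9p₂ - p₁ = 341.
Eliminating p₂: 9×(1) + 3×(2) gives 24p₁ = 4623, so p₁ = 192.625.
Back-substitute into (2): p₂ = (341 + 1×192.625) / 9 = 1423/24.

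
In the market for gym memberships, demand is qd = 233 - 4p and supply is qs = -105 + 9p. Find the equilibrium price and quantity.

Set qd = qs: 233 - 4p = -105 + 9p.
338 = 13p, so p* = 26.
q* = 233 − 4(26) = 129.

p* = 26, q* = 129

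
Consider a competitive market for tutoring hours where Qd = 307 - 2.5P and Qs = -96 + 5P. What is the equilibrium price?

Set Qd = Qs: 307 - 2.5P = -96 + 5P.
403 = 7.5P, so P* = 806/15.
Q* = 307 − 2.5(806/15) = 518/3.

P* = 806/15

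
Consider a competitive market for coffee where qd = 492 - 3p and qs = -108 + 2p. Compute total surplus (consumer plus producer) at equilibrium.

Equilibrium: 492 - 3p = -108 + 2p gives p* = 120, q* = 132.
Demand choke price: p = 164; supply starts at p = 54.
CS = ½(164 − 120)(132) = 2904; PS = ½(120 − 54)(132) = 4356.

Total surplus = 7260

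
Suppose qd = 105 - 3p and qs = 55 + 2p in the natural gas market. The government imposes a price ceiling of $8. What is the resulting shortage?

Shortage = 10

Equilibrium price would be p* = 10, so the ceiling at 8 binds.
At p = 8: qd = 105 − 3(8) = 81, qs = 55 + 2(8) = 71.
Shortage = 81 − 71 = 10.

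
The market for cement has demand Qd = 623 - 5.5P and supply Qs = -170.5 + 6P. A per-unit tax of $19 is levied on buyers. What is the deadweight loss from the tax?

Pre-tax equilibrium: P* = 69, Q* = 243.5.
Tax on buyers shifts demand to Qd = 623 − 5.5(P + 19) = 518.5 - 5.5P.
518.5 - 5.5P = -170.5 + 6P gives seller price Ps = 1378/23; buyers pay Pb = 1378/23 + 19 = 1815/23.
New quantity: Q = 623 − 5.5(1815/23) = 8693/46.
DWL = ½ × 19 × (243.5 − 8693/46) = 11913/23.

Deadweight loss = 11913/23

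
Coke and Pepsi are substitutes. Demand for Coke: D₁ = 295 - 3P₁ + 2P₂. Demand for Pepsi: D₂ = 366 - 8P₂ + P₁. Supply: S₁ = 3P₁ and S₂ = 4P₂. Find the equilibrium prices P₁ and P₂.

Market 1: 295 - 3P₁ + 2P₂ = 3P₁ → 6P₁ - 2P₂ = 295.
Market 2: 12P₂ - P₁ = 366.
Eliminating P₂: 12×(1) + 2×(2) gives 70P₁ = 4272, so P₁ = 2136/35.
Back-substitute into (2): P₂ = (366 + 1×2136/35) / 12 = 2491/70.

P₁ = 2136/35, P₂ = 2491/70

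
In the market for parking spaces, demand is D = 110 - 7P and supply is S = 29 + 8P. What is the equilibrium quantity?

Q* = 72.2

Set D = S: 110 - 7P = 29 + 8P.
81 = 15P, so P* = 5.4.
Q* = 110 − 7(5.4) = 72.2.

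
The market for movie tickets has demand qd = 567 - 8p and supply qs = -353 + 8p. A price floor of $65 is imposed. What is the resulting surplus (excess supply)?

Surplus = 120

Equilibrium price would be p* = 57.5, so the floor at 65 binds.
At p = 65: qd = 47, qs = 167.
Surplus = 167 − 47 = 120.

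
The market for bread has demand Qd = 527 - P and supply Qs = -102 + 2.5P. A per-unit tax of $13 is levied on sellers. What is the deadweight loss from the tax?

Pre-tax equilibrium: P* = 1258/7, Q* = 2431/7.
Tax on sellers shifts supply to Qs = -102 + 2.5(P − 13) = -134.5 + 2.5P.
527 - P = -134.5 + 2.5P gives buyer price Pb = 189; sellers receive Ps = 189 − 13 = 176.
New quantity: Q = 527 − 1(189) = 338.
DWL = ½ × 13 × (2431/7 − 338) = 845/14.

Deadweight loss = 845/14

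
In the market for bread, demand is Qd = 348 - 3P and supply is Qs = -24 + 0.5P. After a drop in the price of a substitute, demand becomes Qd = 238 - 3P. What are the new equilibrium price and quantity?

Original equilibrium: P* = 744/7, Q* = 204/7.
New equilibrium: 238 - 3P = -24 + 0.5P, so 262 = 3.5P and P' = 524/7; Q' = 238 − 3(524/7) = 94/7.

P' = 524/7, Q' = 94/7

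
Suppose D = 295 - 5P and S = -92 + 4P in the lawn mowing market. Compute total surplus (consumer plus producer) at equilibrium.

Total surplus = 1440

Equilibrium: 295 - 5P = -92 + 4P gives P* = 43, Q* = 80.
Demand choke price: P = 59; supply starts at P = 23.
CS = ½(59 − 43)(80) = 640; PS = ½(43 − 23)(80) = 800.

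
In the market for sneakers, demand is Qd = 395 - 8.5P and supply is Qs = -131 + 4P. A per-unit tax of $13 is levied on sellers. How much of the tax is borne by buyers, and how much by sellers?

Buyers bear $4.16, sellers bear $8.84

Pre-tax equilibrium: P* = 42.08, Q* = 37.32.
Tax on sellers shifts supply to Qs = -131 + 4(P − 13) = -183 + 4P.
395 - 8.5P = -183 + 4P gives buyer price Pb = 46.24; sellers receive Ps = 46.24 − 13 = 33.24.
New quantity: Q = 395 − 8.5(46.24) = 1.96.
Buyer burden = 46.24 − 42.08 = 4.16; seller burden = 42.08 − 33.24 = 8.84.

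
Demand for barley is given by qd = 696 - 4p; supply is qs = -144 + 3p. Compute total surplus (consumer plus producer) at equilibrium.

Equilibrium: 696 - 4p = -144 + 3p gives p* = 120, q* = 216.
Demand choke price: p = 174; supply starts at p = 48.
CS = ½(174 − 120)(216) = 5832; PS = ½(120 − 48)(216) = 7776.

Total surplus = 13608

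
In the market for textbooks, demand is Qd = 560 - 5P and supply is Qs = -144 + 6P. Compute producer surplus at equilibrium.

Equilibrium: 560 - 5P = -144 + 6P gives P* = 64, Q* = 240.
Supply starts at P = 24 (where Qs = 0).
PS = ½(64 − 24)(240) = 4800.

Producer surplus = 4800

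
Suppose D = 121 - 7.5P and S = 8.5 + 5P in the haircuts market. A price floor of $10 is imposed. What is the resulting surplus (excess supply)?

Equilibrium price would be P* = 9, so the floor at 10 binds.
At P = 10: D = 46, S = 58.5.
Surplus = 58.5 − 46 = 12.5.

Surplus = 12.5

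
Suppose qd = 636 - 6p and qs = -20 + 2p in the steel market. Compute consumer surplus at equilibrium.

Equilibrium: 636 - 6p = -20 + 2p gives p* = 82, q* = 144.
Demand choke price (qd = 0): p = 106.
CS = ½(106 − 82)(144) = 1728.

Consumer surplus = 1728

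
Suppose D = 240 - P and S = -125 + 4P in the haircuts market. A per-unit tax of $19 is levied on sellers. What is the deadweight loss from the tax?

Deadweight loss = 144.4

Pre-tax equilibrium: P* = 73, Q* = 167.
Tax on sellers shifts supply to S = -125 + 4(P − 19) = -201 + 4P.
240 - P = -201 + 4P gives buyer price Pb = 88.2; sellers receive Ps = 88.2 − 19 = 69.2.
New quantity: Q = 240 − 1(88.2) = 151.8.
DWL = ½ × 19 × (167 − 151.8) = 144.4.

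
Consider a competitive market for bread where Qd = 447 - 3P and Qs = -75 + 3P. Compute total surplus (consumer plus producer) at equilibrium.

Total surplus = 11532

Equilibrium: 447 - 3P = -75 + 3P gives P* = 87, Q* = 186.
Demand choke price: P = 149; supply starts at P = 25.
CS = ½(149 − 87)(186) = 5766; PS = ½(87 − 25)(186) = 5766.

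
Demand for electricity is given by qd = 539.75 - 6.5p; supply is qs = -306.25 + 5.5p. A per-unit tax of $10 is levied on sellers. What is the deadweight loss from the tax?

Deadweight loss = 3575/24

Pre-tax equilibrium: p* = 70.5, q* = 81.5.
Tax on sellers shifts supply to qs = -306.25 + 5.5(p − 10) = -361.25 + 5.5p.
539.75 - 6.5p = -361.25 + 5.5p gives buyer price pb = 901/12; sellers receive ps = 901/12 − 10 = 781/12.
New quantity: q = 539.75 − 6.5(901/12) = 1241/24.
DWL = ½ × 10 × (81.5 − 1241/24) = 3575/24.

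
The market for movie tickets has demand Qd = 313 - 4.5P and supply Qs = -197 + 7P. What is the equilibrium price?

Set Qd = Qs: 313 - 4.5P = -197 + 7P.
510 = 11.5P, so P* = 1020/23.
Q* = 313 − 4.5(1020/23) = 2609/23.

P* = 1020/23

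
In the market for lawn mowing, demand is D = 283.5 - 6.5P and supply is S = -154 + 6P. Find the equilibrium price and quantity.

Set D = S: 283.5 - 6.5P = -154 + 6P.
437.5 = 12.5P, so P* = 35.
Q* = 283.5 − 6.5(35) = 56.

P* = 35, Q* = 56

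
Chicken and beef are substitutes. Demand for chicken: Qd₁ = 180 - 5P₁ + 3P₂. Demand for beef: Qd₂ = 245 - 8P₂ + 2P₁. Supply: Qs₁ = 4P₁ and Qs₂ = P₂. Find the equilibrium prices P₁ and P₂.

Market 1: 180 - 5P₁ + 3P₂ = 4P₁ → 9P₁ - 3P₂ = 180.
Market 2: 9P₂ - 2P₁ = 245.
Eliminating P₂: 9×(1) + 3×(2) gives 75P₁ = 2355, so P₁ = 31.4.
Back-substitute into (2): P₂ = (245 + 2×31.4) / 9 = 34.2.

P₁ = 31.4, P₂ = 34.2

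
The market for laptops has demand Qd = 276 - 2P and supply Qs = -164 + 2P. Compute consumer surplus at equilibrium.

Consumer surplus = 784

Equilibrium: 276 - 2P = -164 + 2P gives P* = 110, Q* = 56.
Demand choke price (Qd = 0): P = 138.
CS = ½(138 − 110)(56) = 784.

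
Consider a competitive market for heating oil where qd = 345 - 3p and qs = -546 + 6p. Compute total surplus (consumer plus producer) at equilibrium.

Equilibrium: 345 - 3p = -546 + 6p gives p* = 99, q* = 48.
Demand choke price: p = 115; supply starts at p = 91.
CS = ½(115 − 99)(48) = 384; PS = ½(99 − 91)(48) = 192.

Total surplus = 576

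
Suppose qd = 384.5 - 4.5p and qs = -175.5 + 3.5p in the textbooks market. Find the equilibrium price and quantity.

Set qd = qs: 384.5 - 4.5p = -175.5 + 3.5p.
560 = 8p, so p* = 70.
q* = 384.5 − 4.5(70) = 69.5.

p* = 70, q* = 69.5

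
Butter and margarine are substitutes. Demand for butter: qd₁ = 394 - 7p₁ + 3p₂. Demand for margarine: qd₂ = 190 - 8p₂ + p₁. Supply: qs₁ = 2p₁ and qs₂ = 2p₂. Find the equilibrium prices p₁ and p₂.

p₁ = 4510/87, p₂ = 2104/87

Market 1: 394 - 7p₁ + 3p₂ = 2p₁ → 9p₁ - 3p₂ = 394.
Market 2: 10p₂ - p₁ = 190.
Eliminating p₂: 10×(1) + 3×(2) gives 87p₁ = 4510, so p₁ = 4510/87.
Back-substitute into (2): p₂ = (190 + 1×4510/87) / 10 = 2104/87.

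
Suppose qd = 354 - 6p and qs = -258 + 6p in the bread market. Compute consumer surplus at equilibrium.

Consumer surplus = 192

Equilibrium: 354 - 6p = -258 + 6p gives p* = 51, q* = 48.
Demand choke price (qd = 0): p = 59.
CS = ½(59 − 51)(48) = 192.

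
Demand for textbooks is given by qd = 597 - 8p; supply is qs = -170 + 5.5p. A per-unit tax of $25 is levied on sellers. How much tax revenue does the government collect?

Pre-tax equilibrium: p* = 1534/27, q* = 3847/27.
Tax on sellers shifts supply to qs = -170 + 5.5(p − 25) = -307.5 + 5.5p.
597 - 8p = -307.5 + 5.5p gives buyer price pb = 67; sellers receive ps = 67 − 25 = 42.
New quantity: q = 597 − 8(67) = 61.
Revenue = 25 × 61 = 1525.

Tax revenue = 1525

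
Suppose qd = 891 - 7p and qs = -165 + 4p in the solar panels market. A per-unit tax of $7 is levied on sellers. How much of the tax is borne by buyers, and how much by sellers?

Buyers bear 28/11, sellers bear 49/11

Pre-tax equilibrium: p* = 96, q* = 219.
Tax on sellers shifts supply to qs = -165 + 4(p − 7) = -193 + 4p.
891 - 7p = -193 + 4p gives buyer price pb = 1084/11; sellers receive ps = 1084/11 − 7 = 1007/11.
New quantity: q = 891 − 7(1084/11) = 2213/11.
Buyer burden = 1084/11 − 96 = 28/11; seller burden = 96 − 1007/11 = 49/11.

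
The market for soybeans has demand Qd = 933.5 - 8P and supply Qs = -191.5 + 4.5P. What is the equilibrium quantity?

Q* = 213.5

Set Qd = Qs: 933.5 - 8P = -191.5 + 4.5P.
1125 = 12.5P, so P* = 90.
Q* = 933.5 − 8(90) = 213.5.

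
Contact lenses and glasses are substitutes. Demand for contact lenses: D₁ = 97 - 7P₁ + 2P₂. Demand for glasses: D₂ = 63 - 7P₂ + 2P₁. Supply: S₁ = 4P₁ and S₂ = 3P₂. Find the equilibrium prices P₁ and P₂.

P₁ = 548/53, P₂ = 887/106

Market 1: 97 - 7P₁ + 2P₂ = 4P₁ → 11P₁ - 2P₂ = 97.
Market 2: 10P₂ - 2P₁ = 63.
Eliminating P₂: 10×(1) + 2×(2) gives 106P₁ = 1096, so P₁ = 548/53.
Back-substitute into (2): P₂ = (63 + 2×548/53) / 10 = 887/106.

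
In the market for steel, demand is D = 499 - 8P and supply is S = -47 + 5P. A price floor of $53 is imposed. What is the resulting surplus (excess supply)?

Surplus = 143

Equilibrium price would be P* = 42, so the floor at 53 binds.
At P = 53: D = 75, S = 218.
Surplus = 218 − 75 = 143.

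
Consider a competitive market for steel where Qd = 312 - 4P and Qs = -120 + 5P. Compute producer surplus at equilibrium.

Producer surplus = 1440

Equilibrium: 312 - 4P = -120 + 5P gives P* = 48, Q* = 120.
Supply starts at P = 24 (where Qs = 0).
PS = ½(48 − 24)(120) = 1440.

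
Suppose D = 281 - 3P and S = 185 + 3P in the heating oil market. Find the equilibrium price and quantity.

P* = 16, Q* = 233

Set D = S: 281 - 3P = 185 + 3P.
96 = 6P, so P* = 16.
Q* = 281 − 3(16) = 233.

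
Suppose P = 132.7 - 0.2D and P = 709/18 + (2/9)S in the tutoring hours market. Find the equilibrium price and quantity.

Set the two price expressions equal: 132.7 - 0.2Q = 709/18 + (2/9)Q.
4199/45 = (19/45)Q, so Q* = 221.
P* = 132.7 − (0.2)(221) = 88.5.

P* = 88.5, Q* = 221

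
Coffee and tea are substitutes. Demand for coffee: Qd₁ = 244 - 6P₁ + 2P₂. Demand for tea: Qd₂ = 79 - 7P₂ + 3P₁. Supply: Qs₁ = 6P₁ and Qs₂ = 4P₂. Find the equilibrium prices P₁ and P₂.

P₁ = 203/9, P₂ = 40/3

Market 1: 244 - 6P₁ + 2P₂ = 6P₁ → 12P₁ - 2P₂ = 244.
Market 2: 11P₂ - 3P₁ = 79.
Eliminating P₂: 11×(1) + 2×(2) gives 126P₁ = 2842, so P₁ = 203/9.
Back-substitute into (2): P₂ = (79 + 3×203/9) / 11 = 40/3.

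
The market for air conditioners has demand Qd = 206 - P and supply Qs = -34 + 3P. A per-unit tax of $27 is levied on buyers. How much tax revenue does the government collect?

Pre-tax equilibrium: P* = 60, Q* = 146.
Tax on buyers shifts demand to Qd = 206 − 1(P + 27) = 179 - P.
179 - P = -34 + 3P gives seller price Ps = 53.25; buyers pay Pb = 53.25 + 27 = 80.25.
New quantity: Q = 206 − 1(80.25) = 125.75.
Revenue = 27 × 125.75 = 3395.25.

Tax revenue = 3395.25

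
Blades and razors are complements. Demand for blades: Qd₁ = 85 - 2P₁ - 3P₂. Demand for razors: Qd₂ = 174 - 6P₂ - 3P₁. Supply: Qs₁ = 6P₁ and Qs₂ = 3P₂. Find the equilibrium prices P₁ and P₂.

Market 1: 85 - 2P₁ - 3P₂ = 6P₁ → 8P₁ + 3P₂ = 85.
Market 2: 9P₂ + 3P₁ = 174.
Eliminating P₂: 9×(1) − 3×(2) gives 63P₁ = 243, so P₁ = 27/7.
Back-substitute into (2): P₂ = (174 − 3×27/7) / 9 = 379/21.

P₁ = 27/7, P₂ = 379/21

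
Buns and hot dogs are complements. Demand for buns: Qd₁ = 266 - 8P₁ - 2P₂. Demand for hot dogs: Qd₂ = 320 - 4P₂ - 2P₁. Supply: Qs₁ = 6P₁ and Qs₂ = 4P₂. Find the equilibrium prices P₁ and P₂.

P₁ = 124/9, P₂ = 329/9

Market 1: 266 - 8P₁ - 2P₂ = 6P₁ → 14P₁ + 2P₂ = 266.
Market 2: 8P₂ + 2P₁ = 320.
Eliminating P₂: 8×(1) − 2×(2) gives 108P₁ = 1488, so P₁ = 124/9.
Back-substitute into (2): P₂ = (320 − 2×124/9) / 8 = 329/9.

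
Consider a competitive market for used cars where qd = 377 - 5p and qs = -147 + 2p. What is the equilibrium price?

Set qd = qs: 377 - 5p = -147 + 2p.
524 = 7p, so p* = 524/7.
q* = 377 − 5(524/7) = 19/7.

p* = 524/7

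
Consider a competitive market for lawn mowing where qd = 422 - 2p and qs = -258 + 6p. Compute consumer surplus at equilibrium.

Consumer surplus = 15876

Equilibrium: 422 - 2p = -258 + 6p gives p* = 85, q* = 252.
Demand choke price (qd = 0): p = 211.
CS = ½(211 − 85)(252) = 15876.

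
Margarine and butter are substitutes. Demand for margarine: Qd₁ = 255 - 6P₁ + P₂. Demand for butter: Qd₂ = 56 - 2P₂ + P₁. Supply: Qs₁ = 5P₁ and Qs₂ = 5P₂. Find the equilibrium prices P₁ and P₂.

P₁ = 1841/76, P₂ = 871/76

Market 1: 255 - 6P₁ + P₂ = 5P₁ → 11P₁ - P₂ = 255.
Market 2: 7P₂ - P₁ = 56.
Eliminating P₂: 7×(1) + 1×(2) gives 76P₁ = 1841, so P₁ = 1841/76.
Back-substitute into (2): P₂ = (56 + 1×1841/76) / 7 = 871/76.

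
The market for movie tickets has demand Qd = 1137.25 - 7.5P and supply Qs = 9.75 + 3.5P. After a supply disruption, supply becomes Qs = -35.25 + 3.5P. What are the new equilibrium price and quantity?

Original equilibrium: P* = 102.5, Q* = 368.5.
New equilibrium: 1137.25 - 7.5P = -35.25 + 3.5P, so 1172.5 = 11P and P' = 2345/22; Q' = 1137.25 − 7.5(2345/22) = 3716/11.

P' = 2345/22, Q' = 3716/11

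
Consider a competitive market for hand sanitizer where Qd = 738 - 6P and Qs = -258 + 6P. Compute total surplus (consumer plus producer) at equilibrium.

Total surplus = 9600

Equilibrium: 738 - 6P = -258 + 6P gives P* = 83, Q* = 240.
Demand choke price: P = 123; supply starts at P = 43.
CS = ½(123 − 83)(240) = 4800; PS = ½(83 − 43)(240) = 4800.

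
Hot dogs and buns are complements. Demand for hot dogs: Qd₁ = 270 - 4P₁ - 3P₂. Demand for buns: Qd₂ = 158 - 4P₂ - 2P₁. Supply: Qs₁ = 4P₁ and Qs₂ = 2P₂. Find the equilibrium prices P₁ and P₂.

Market 1: 270 - 4P₁ - 3P₂ = 4P₁ → 8P₁ + 3P₂ = 270.
Market 2: 6P₂ + 2P₁ = 158.
Eliminating P₂: 6×(1) − 3×(2) gives 42P₁ = 1146, so P₁ = 191/7.
Back-substitute into (2): P₂ = (158 − 2×191/7) / 6 = 362/21.

P₁ = 191/7, P₂ = 362/21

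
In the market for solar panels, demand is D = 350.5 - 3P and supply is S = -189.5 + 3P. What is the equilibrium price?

P* = 90

Set D = S: 350.5 - 3P = -189.5 + 3P.
540 = 6P, so P* = 90.
Q* = 350.5 − 3(90) = 80.5.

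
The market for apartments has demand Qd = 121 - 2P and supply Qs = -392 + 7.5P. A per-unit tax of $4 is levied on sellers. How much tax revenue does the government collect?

Tax revenue = 508/19

Pre-tax equilibrium: P* = 54, Q* = 13.
Tax on sellers shifts supply to Qs = -392 + 7.5(P − 4) = -422 + 7.5P.
121 - 2P = -422 + 7.5P gives buyer price Pb = 1086/19; sellers receive Ps = 1086/19 − 4 = 1010/19.
New quantity: Q = 121 − 2(1086/19) = 127/19.
Revenue = 4 × 127/19 = 508/19.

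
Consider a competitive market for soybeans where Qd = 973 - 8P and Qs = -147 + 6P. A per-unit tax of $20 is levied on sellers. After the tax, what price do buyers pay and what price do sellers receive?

Pre-tax equilibrium: P* = 80, Q* = 333.
Tax on sellers shifts supply to Qs = -147 + 6(P − 20) = -267 + 6P.
973 - 8P = -267 + 6P gives buyer price Pb = 620/7; sellers receive Ps = 620/7 − 20 = 480/7.
New quantity: Q = 973 − 8(620/7) = 1851/7.

Buyers pay 620/7, sellers receive 480/7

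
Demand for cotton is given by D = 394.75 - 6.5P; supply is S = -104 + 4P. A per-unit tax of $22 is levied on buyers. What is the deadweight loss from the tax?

Pre-tax equilibrium: P* = 47.5, Q* = 86.
Tax on buyers shifts demand to D = 394.75 − 6.5(P + 22) = 251.75 - 6.5P.
251.75 - 6.5P = -104 + 4P gives seller price Ps = 1423/42; buyers pay Pb = 1423/42 + 22 = 2347/42.
New quantity: Q = 394.75 − 6.5(2347/42) = 662/21.
DWL = ½ × 22 × (86 − 662/21) = 12584/21.

Deadweight loss = 12584/21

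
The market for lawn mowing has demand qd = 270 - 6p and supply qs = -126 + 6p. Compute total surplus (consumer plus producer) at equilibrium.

Total surplus = 864

Equilibrium: 270 - 6p = -126 + 6p gives p* = 33, q* = 72.
Demand choke price: p = 45; supply starts at p = 21.
CS = ½(45 − 33)(72) = 432; PS = ½(33 − 21)(72) = 432.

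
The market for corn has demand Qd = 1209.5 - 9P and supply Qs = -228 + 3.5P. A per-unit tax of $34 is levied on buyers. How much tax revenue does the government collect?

Tax revenue = 3019.88

Pre-tax equilibrium: P* = 115, Q* = 174.5.
Tax on buyers shifts demand to Qd = 1209.5 − 9(P + 34) = 903.5 - 9P.
903.5 - 9P = -228 + 3.5P gives seller price Ps = 90.52; buyers pay Pb = 90.52 + 34 = 124.52.
New quantity: Q = 1209.5 − 9(124.52) = 88.82.
Revenue = 34 × 88.82 = 3019.88.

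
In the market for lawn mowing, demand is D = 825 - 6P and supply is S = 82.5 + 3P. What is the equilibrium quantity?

Set D = S: 825 - 6P = 82.5 + 3P.
742.5 = 9P, so P* = 82.5.
Q* = 825 − 6(82.5) = 330.

Q* = 330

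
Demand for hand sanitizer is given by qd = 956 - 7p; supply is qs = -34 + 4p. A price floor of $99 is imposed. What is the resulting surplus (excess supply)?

Equilibrium price would be p* = 90, so the floor at 99 binds.
At p = 99: qd = 263, qs = 362.
Surplus = 362 − 263 = 99.

Surplus = 99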